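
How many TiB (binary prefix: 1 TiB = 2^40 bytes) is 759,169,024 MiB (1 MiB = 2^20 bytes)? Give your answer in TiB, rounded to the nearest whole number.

724 TiB

759,169,024 MiB × 1,048,576 bytes/MiB = 796,046,418,509,824 bytes
1 TiB = 2^40 bytes = 1,099,511,627,776 bytes
796,046,418,509,824 / 1,099,511,627,776 = 724 TiB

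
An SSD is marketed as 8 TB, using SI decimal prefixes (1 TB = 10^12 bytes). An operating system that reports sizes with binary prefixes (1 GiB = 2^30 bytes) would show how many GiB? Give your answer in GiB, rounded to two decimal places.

8 TB = 8 × 10^12 bytes = 8,000,000,000,000 bytes
1 GiB = 1,073,741,824 bytes
8,000,000,000,000 / 1,073,741,824 = 7,450.58 GiB

7,450.58 GiB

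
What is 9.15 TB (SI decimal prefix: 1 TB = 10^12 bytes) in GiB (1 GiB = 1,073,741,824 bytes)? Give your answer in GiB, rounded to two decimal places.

8,521.60 GiB

9.15 TB = 9.15 × 10^12 bytes = 9,150,000,000,000 bytes
1 GiB = 2^30 bytes = 1,073,741,824 bytes
9,150,000,000,000 / 1,073,741,824 = 8,521.60 GiB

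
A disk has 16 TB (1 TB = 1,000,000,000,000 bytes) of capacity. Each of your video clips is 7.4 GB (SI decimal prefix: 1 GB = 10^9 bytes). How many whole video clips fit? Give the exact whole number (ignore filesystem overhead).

2,162

Capacity: 16 TB = 16,000,000,000,000 bytes
Per item: 7.4 GB = 7,400,000,000 bytes
⌊16,000,000,000,000 / 7,400,000,000⌋ = 2,162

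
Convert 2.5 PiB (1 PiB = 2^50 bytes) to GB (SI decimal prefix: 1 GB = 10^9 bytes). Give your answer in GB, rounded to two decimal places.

2,814,749.77 GB

2.5 PiB × 1,125,899,906,842,624 bytes/PiB = 2,814,749,767,106,560 bytes
1 GB = 1,000,000,000 bytes
2,814,749,767,106,560 / 1,000,000,000 = 2,814,749.77 GB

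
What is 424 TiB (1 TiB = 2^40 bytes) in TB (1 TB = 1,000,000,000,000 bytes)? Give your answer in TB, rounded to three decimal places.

466.193 TB

424 TiB = 424 × 2^40 bytes = 466,192,930,177,024 bytes
1 TB = 1,000,000,000,000 bytes
466,192,930,177,024 / 1,000,000,000,000 = 466.193 TB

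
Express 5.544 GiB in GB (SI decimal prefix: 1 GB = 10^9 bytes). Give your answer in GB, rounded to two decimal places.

5.95 GB

5.544 GiB = 5.544 × 2^30 bytes = 5,952,824,672.256 bytes
1 GB = 1,000,000,000 bytes
5,952,824,672.256 / 1,000,000,000 = 5.95 GB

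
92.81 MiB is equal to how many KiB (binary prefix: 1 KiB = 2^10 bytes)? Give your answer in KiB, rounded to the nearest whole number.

92.81 MiB = 92.81 × 2^20 bytes = 97,318,338.56 bytes
1 KiB = 1,024 bytes
97,318,338.56 / 1,024 = 95,037 KiB

95,037 KiB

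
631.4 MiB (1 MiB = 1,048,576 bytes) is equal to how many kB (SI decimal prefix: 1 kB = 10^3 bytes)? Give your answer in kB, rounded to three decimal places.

662,070.886 kB

631.4 MiB × 1,048,576 bytes/MiB = 662,070,886.4 bytes
1 kB = 10^3 bytes = 1,000 bytes
662,070,886.4 / 1,000 = 662,070.886 kB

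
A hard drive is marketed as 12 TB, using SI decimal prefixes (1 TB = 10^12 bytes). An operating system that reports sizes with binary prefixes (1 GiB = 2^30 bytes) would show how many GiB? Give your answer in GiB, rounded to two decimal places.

12 TB = 12 × 10^12 bytes = 12,000,000,000,000 bytes
1 GiB = 2^30 bytes = 1,073,741,824 bytes
12,000,000,000,000 / 1,073,741,824 = 11,175.87 GiB

11,175.87 GiB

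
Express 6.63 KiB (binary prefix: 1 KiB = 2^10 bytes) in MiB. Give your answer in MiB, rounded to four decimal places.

6.63 KiB × 1,024 bytes/KiB = 6,789.12 bytes
1 MiB = 1,048,576 bytes
6,789.12 / 1,048,576 = 0.0065 MiB

0.0065 MiB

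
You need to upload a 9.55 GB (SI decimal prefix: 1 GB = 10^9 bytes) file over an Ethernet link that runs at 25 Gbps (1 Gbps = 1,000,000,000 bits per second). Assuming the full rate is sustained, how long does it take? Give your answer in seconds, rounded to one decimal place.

9.55 GB = 9,550,000,000 bytes = 76,400,000,000 bits
25 Gbps = 25,000,000,000 bits/s
time = 76,400,000,000 / 25,000,000,000 = 3.1 s

3.1 seconds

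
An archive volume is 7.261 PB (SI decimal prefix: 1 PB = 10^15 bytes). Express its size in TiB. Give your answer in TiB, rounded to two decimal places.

6,603.84 TiB

7.261 PB = 7.261 × 10^15 bytes = 7,261,000,000,000,000 bytes
1 TiB = 2^40 bytes = 1,099,511,627,776 bytes
7,261,000,000,000,000 / 1,099,511,627,776 = 6,603.84 TiB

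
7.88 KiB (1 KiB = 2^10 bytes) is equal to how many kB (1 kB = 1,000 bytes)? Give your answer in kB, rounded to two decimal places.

8.07 kB

7.88 KiB = 7.88 × 2^10 bytes = 8,069.12 bytes
1 kB = 10^3 bytes = 1,000 bytes
8,069.12 / 1,000 = 8.07 kB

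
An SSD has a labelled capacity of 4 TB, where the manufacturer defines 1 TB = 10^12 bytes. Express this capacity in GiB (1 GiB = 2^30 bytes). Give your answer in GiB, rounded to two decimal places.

3,725.29 GiB

4 TB × 1,000,000,000,000 bytes/TB = 4,000,000,000,000 bytes
1 GiB = 1,073,741,824 bytes
4,000,000,000,000 / 1,073,741,824 = 3,725.29 GiB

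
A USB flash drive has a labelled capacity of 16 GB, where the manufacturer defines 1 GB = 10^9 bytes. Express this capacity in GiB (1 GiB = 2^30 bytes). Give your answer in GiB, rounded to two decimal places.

16 GB × 1,000,000,000 bytes/GB = 16,000,000,000 bytes
1 GiB = 2^30 bytes = 1,073,741,824 bytes
16,000,000,000 / 1,073,741,824 = 14.90 GiB

14.90 GiB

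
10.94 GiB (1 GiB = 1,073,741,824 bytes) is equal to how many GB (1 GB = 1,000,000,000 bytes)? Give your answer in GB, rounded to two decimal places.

11.75 GB

10.94 GiB × 1,073,741,824 bytes/GiB = 11,746,735,554.56 bytes
1 GB = 1,000,000,000 bytes
11,746,735,554.56 / 1,000,000,000 = 11.75 GB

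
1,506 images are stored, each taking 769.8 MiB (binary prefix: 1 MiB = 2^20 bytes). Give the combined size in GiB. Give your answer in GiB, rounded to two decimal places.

Total = 1,506 × 769.8 MiB = 1159318.8 MiB
= 1159318.8 × 1,048,576 bytes = 1,215,633,870,028.8 bytes
1 GiB = 1,073,741,824 bytes
1,215,633,870,028.8 / 1,073,741,824 = 1,132.15 GiB

1,132.15 GiB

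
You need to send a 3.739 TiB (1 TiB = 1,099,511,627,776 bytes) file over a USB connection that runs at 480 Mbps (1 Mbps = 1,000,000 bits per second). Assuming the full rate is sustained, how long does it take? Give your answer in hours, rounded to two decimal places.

3.739 TiB = 4,111,073,976,254.464 bytes = 32,888,591,810,035.712 bits
480 Mbps = 480,000,000 bits/s
time = 32,888,591,810,035.712 / 480,000,000 = 68,517.8996 s
68,517.8996 s / 3600 = 19.03 hours

19.03 hours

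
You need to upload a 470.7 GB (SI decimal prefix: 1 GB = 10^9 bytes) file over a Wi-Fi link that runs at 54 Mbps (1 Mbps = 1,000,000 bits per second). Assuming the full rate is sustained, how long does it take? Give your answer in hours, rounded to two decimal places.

470.7 GB = 470,700,000,000 bytes = 3,765,600,000,000 bits
54 Mbps = 54,000,000 bits/s
time = 3,765,600,000,000 / 54,000,000 = 69,733.3333 s
69,733.3333 s / 3600 = 19.37 hours

19.37 hours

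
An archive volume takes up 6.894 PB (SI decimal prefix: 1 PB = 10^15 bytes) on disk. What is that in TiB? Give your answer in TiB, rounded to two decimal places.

6,270.06 TiB

6.894 PB = 6.894 × 10^15 bytes = 6,894,000,000,000,000 bytes
1 TiB = 2^40 bytes = 1,099,511,627,776 bytes
6,894,000,000,000,000 / 1,099,511,627,776 = 6,270.06 TiB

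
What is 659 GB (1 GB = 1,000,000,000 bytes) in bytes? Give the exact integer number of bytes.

659,000,000,000 bytes

659 × 1,000,000,000 = 659,000,000,000 bytes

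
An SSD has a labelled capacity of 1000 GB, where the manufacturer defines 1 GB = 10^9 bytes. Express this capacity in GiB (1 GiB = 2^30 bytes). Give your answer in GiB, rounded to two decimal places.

931.32 GiB

1000 GB = 1000 × 10^9 bytes = 1,000,000,000,000 bytes
1 GiB = 1,073,741,824 bytes
1,000,000,000,000 / 1,073,741,824 = 931.32 GiB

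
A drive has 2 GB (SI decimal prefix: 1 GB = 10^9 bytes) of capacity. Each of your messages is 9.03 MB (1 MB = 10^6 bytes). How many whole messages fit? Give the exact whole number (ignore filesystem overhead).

Capacity: 2 GB = 2,000,000,000 bytes
Per item: 9.03 MB = 9,030,000 bytes
⌊2,000,000,000 / 9,030,000⌋ = 221

221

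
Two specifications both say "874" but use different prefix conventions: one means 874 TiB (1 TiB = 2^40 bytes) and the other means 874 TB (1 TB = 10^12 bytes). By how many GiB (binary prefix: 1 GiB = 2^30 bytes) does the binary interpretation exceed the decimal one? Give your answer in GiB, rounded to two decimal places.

874 TiB = 874 × 1,099,511,627,776 = 960,973,162,676,224 bytes
874 TB = 874 × 1,000,000,000,000 = 874,000,000,000,000 bytes
difference = 86,973,162,676,224 bytes
86,973,162,676,224 / 1,073,741,824 = 81,000.07 GiB

81,000.07 GiB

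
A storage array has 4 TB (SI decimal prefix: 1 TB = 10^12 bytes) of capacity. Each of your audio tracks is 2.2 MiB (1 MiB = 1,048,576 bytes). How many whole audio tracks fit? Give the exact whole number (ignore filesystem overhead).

Capacity: 4 TB = 4,000,000,000,000 bytes
Per item: 2.2 MiB = 2,306,867.2 bytes
⌊4,000,000,000,000 / 2,306,867.2⌋ = 1,733,953

1,733,953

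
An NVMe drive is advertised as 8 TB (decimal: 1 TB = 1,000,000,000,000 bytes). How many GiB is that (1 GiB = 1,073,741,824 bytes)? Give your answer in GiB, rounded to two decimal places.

7,450.58 GiB

8 TB × 1,000,000,000,000 bytes/TB = 8,000,000,000,000 bytes
1 GiB = 2^30 bytes = 1,073,741,824 bytes
8,000,000,000,000 / 1,073,741,824 = 7,450.58 GiB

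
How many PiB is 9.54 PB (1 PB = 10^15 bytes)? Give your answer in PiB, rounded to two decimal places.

8.47 PiB

9.54 PB × 1,000,000,000,000,000 bytes/PB = 9,540,000,000,000,000 bytes
1 PiB = 2^50 bytes = 1,125,899,906,842,624 bytes
9,540,000,000,000,000 / 1,125,899,906,842,624 = 8.47 PiB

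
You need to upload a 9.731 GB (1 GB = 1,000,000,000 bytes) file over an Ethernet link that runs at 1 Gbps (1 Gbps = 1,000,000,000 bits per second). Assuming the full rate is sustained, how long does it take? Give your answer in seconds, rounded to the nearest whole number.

9.731 GB = 9,731,000,000 bytes = 77,848,000,000 bits
1 Gbps = 1,000,000,000 bits/s
time = 77,848,000,000 / 1,000,000,000 = 78 s

78 seconds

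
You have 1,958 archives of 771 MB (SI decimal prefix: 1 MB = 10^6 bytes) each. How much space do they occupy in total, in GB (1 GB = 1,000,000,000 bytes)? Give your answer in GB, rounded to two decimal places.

Total = 1,958 × 771 MB = 1,509,618 MB
= 1,509,618 × 1,000,000 bytes = 1,509,618,000,000 bytes
1 GB = 1,000,000,000 bytes
1,509,618,000,000 / 1,000,000,000 = 1,509.62 GB

1,509.62 GB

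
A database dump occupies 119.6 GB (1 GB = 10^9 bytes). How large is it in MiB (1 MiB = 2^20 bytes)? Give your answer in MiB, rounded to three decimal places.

119.6 GB = 119.6 × 10^9 bytes = 119,600,000,000 bytes
1 MiB = 2^20 bytes = 1,048,576 bytes
119,600,000,000 / 1,048,576 = 114,059.448 MiB

114,059.448 MiB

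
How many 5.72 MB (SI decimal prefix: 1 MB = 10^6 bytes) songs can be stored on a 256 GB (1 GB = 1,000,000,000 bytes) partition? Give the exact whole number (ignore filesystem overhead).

Capacity: 256 GB = 256,000,000,000 bytes
Per item: 5.72 MB = 5,720,000 bytes
⌊256,000,000,000 / 5,720,000⌋ = 44,755

44,755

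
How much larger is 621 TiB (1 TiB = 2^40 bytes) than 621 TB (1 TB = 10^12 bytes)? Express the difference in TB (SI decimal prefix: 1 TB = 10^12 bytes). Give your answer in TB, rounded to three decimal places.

61.797 TB

621 TiB = 621 × 1,099,511,627,776 = 682,796,720,848,896 bytes
621 TB = 621 × 1,000,000,000,000 = 621,000,000,000,000 bytes
difference = 61,796,720,848,896 bytes
61,796,720,848,896 / 1,000,000,000,000 = 61.797 TB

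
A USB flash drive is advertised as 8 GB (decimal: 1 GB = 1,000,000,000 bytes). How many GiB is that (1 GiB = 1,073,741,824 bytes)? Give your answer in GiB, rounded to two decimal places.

8 GB = 8 × 10^9 bytes = 8,000,000,000 bytes
1 GiB = 1,073,741,824 bytes
8,000,000,000 / 1,073,741,824 = 7.45 GiB

7.45 GiB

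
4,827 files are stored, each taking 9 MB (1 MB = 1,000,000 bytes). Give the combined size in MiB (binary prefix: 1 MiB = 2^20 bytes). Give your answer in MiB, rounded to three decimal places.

41,430.473 MiB

Total = 4,827 × 9 MB = 43,443 MB
= 43,443 × 1,000,000 bytes = 43,443,000,000 bytes
1 MiB = 1,048,576 bytes
43,443,000,000 / 1,048,576 = 41,430.473 MiB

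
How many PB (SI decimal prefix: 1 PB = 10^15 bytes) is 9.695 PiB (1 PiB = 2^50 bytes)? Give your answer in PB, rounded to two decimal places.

9.695 PiB = 9.695 × 2^50 bytes = 10,915,599,596,839,239.68 bytes
1 PB = 10^15 bytes = 1,000,000,000,000,000 bytes
10,915,599,596,839,239.68 / 1,000,000,000,000,000 = 10.92 PB

10.92 PB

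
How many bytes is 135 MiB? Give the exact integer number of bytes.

135 × 1,048,576 = 141,557,760 bytes  (1 MiB = 2^20 bytes)

141,557,760 bytes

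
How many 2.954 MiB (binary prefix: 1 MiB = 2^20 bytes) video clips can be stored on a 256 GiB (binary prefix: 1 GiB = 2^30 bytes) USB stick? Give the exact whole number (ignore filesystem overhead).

88,742

Capacity: 256 GiB = 274,877,906,944 bytes
Per item: 2.954 MiB = 3,097,493.504 bytes
⌊274,877,906,944 / 3,097,493.504⌋ = 88,742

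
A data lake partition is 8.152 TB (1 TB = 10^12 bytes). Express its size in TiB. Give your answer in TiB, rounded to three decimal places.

8.152 TB × 1,000,000,000,000 bytes/TB = 8,152,000,000,000 bytes
1 TiB = 2^40 bytes = 1,099,511,627,776 bytes
8,152,000,000,000 / 1,099,511,627,776 = 7.414 TiB

7.414 TiB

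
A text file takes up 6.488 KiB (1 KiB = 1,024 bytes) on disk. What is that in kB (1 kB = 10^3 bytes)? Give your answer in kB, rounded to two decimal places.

6.488 KiB × 1,024 bytes/KiB = 6,643.712 bytes
1 kB = 1,000 bytes
6,643.712 / 1,000 = 6.64 kB

6.64 kB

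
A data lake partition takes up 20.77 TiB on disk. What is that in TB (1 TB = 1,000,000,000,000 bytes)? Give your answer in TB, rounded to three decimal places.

20.77 TiB × 1,099,511,627,776 bytes/TiB = 22,836,856,508,907.52 bytes
1 TB = 10^12 bytes = 1,000,000,000,000 bytes
22,836,856,508,907.52 / 1,000,000,000,000 = 22.837 TB

22.837 TB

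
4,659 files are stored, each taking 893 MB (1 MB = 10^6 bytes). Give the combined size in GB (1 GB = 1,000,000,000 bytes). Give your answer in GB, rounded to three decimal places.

4,160.487 GB

Total = 4,659 × 893 MB = 4,160,487 MB
= 4,160,487 × 1,000,000 bytes = 4,160,487,000,000 bytes
1 GB = 1,000,000,000 bytes
4,160,487,000,000 / 1,000,000,000 = 4,160.487 GB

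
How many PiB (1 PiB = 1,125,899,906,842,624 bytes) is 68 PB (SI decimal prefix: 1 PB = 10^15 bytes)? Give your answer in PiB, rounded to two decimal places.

60.40 PiB

68 PB = 68 × 10^15 bytes = 68,000,000,000,000,000 bytes
1 PiB = 2^50 bytes = 1,125,899,906,842,624 bytes
68,000,000,000,000,000 / 1,125,899,906,842,624 = 60.40 PiB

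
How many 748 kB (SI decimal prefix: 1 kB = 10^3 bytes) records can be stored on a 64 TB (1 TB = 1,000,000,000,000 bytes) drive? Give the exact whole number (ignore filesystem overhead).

Capacity: 64 TB = 64,000,000,000,000 bytes
Per item: 748 kB = 748,000 bytes
⌊64,000,000,000,000 / 748,000⌋ = 85,561,497

85,561,497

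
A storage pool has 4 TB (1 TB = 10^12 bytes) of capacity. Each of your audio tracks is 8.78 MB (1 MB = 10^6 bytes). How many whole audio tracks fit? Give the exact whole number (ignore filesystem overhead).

455,580

Capacity: 4 TB = 4,000,000,000,000 bytes
Per item: 8.78 MB = 8,780,000 bytes
⌊4,000,000,000,000 / 8,780,000⌋ = 455,580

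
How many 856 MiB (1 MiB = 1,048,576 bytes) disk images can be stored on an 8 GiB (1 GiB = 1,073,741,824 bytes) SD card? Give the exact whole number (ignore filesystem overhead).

Capacity: 8 GiB = 8,589,934,592 bytes
Per item: 856 MiB = 897,581,056 bytes
⌊8,589,934,592 / 897,581,056⌋ = 9

9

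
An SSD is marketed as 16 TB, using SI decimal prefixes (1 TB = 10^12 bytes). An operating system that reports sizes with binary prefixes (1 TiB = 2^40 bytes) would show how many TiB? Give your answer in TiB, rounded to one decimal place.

16 TB × 1,000,000,000,000 bytes/TB = 16,000,000,000,000 bytes
1 TiB = 2^40 bytes = 1,099,511,627,776 bytes
16,000,000,000,000 / 1,099,511,627,776 = 14.6 TiB

14.6 TiB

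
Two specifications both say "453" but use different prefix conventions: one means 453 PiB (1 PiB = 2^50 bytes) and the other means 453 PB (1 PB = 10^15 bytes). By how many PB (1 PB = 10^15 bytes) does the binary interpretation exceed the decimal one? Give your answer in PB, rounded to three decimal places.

57.033 PB

453 PiB = 453 × 1,125,899,906,842,624 = 510,032,657,799,708,672 bytes
453 PB = 453 × 1,000,000,000,000,000 = 453,000,000,000,000,000 bytes
difference = 57,032,657,799,708,672 bytes
57,032,657,799,708,672 / 1,000,000,000,000,000 = 57.033 PB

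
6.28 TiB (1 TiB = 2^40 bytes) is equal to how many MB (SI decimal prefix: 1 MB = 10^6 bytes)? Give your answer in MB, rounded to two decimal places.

6.28 TiB = 6.28 × 2^40 bytes = 6,904,933,022,433.28 bytes
1 MB = 1,000,000 bytes
6,904,933,022,433.28 / 1,000,000 = 6,904,933.02 MB

6,904,933.02 MB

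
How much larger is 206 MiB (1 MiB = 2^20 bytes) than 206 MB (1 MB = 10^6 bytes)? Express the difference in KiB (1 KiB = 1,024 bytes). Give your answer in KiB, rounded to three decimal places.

9,772.125 KiB

206 MiB = 206 × 1,048,576 = 216,006,656 bytes
206 MB = 206 × 1,000,000 = 206,000,000 bytes
difference = 10,006,656 bytes
10,006,656 / 1,024 = 9,772.125 KiB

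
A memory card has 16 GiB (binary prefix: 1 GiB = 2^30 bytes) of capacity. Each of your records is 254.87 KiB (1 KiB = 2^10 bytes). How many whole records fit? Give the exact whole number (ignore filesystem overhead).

65,826

Capacity: 16 GiB = 17,179,869,184 bytes
Per item: 254.87 KiB = 260,986.88 bytes
⌊17,179,869,184 / 260,986.88⌋ = 65,826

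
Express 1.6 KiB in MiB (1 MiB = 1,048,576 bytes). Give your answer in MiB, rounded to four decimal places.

0.0016 MiB

1.6 KiB × 1,024 bytes/KiB = 1,638.4 bytes
1 MiB = 2^20 bytes = 1,048,576 bytes
1,638.4 / 1,048,576 = 0.0016 MiB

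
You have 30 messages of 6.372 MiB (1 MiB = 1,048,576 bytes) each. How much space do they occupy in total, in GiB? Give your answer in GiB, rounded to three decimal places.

Total = 30 × 6.372 MiB = 191.16 MiB
= 191.16 × 1,048,576 bytes = 200,445,788.16 bytes
1 GiB = 1,073,741,824 bytes
200,445,788.16 / 1,073,741,824 = 0.187 GiB

0.187 GiB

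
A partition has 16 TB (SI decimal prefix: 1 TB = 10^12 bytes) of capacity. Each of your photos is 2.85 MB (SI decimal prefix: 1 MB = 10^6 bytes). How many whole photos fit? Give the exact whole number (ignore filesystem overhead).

Capacity: 16 TB = 16,000,000,000,000 bytes
Per item: 2.85 MB = 2,850,000 bytes
⌊16,000,000,000,000 / 2,850,000⌋ = 5,614,035

5,614,035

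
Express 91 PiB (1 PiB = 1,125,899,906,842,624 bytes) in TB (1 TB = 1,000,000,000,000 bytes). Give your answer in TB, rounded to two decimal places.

102,456.89 TB

91 PiB = 91 × 2^50 bytes = 102,456,891,522,678,784 bytes
1 TB = 10^12 bytes = 1,000,000,000,000 bytes
102,456,891,522,678,784 / 1,000,000,000,000 = 102,456.89 TB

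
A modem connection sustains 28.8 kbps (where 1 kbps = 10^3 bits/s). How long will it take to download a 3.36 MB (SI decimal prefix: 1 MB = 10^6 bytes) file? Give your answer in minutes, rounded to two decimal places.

15.56 minutes

3.36 MB = 3,360,000 bytes = 26,880,000 bits
28.8 kbps = 28,800 bits/s
time = 26,880,000 / 28,800 = 933.333 s
933.333 s / 60 = 15.56 minutes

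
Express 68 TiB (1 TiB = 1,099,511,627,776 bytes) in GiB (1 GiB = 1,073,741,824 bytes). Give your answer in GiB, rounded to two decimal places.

68 TiB × 1,099,511,627,776 bytes/TiB = 74,766,790,688,768 bytes
1 GiB = 1,073,741,824 bytes
74,766,790,688,768 / 1,073,741,824 = 69,632.00 GiB

69,632.00 GiB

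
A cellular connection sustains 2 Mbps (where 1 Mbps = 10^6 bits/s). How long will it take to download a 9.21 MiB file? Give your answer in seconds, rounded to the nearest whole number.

39 seconds

9.21 MiB = 9,657,384.96 bytes = 77,259,079.68 bits
2 Mbps = 2,000,000 bits/s
time = 77,259,079.68 / 2,000,000 = 39 s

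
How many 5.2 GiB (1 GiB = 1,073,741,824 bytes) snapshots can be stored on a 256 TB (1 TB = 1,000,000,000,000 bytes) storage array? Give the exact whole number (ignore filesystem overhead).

45,849

Capacity: 256 TB = 256,000,000,000,000 bytes
Per item: 5.2 GiB = 5,583,457,484.8 bytes
⌊256,000,000,000,000 / 5,583,457,484.8⌋ = 45,849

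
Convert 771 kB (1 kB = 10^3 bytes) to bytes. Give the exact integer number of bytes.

771 × 1,000 = 771,000 bytes

771,000 bytes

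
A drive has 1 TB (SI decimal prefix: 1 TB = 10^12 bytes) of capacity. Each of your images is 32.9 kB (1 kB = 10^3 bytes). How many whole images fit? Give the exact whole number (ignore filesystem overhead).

Capacity: 1 TB = 1,000,000,000,000 bytes
Per item: 32.9 kB = 32,900 bytes
⌊1,000,000,000,000 / 32,900⌋ = 30,395,136

30,395,136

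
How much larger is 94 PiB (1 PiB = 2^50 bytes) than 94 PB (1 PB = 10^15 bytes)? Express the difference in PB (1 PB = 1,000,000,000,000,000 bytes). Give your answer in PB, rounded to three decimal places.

11.835 PB

94 PiB = 94 × 1,125,899,906,842,624 = 105,834,591,243,206,656 bytes
94 PB = 94 × 1,000,000,000,000,000 = 94,000,000,000,000,000 bytes
difference = 11,834,591,243,206,656 bytes
11,834,591,243,206,656 / 1,000,000,000,000,000 = 11.835 PB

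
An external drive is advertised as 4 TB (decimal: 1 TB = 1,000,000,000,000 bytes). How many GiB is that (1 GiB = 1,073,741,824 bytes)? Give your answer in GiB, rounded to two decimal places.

4 TB = 4 × 10^12 bytes = 4,000,000,000,000 bytes
1 GiB = 1,073,741,824 bytes
4,000,000,000,000 / 1,073,741,824 = 3,725.29 GiB

3,725.29 GiB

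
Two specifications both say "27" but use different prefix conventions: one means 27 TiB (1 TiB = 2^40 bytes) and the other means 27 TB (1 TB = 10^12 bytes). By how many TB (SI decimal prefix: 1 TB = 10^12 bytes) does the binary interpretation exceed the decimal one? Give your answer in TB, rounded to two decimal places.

2.69 TB

27 TiB = 27 × 1,099,511,627,776 = 29,686,813,949,952 bytes
27 TB = 27 × 1,000,000,000,000 = 27,000,000,000,000 bytes
difference = 2,686,813,949,952 bytes
2,686,813,949,952 / 1,000,000,000,000 = 2.69 TB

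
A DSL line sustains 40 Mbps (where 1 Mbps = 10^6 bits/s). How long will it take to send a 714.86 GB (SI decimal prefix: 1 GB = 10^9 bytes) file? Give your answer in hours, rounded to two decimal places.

39.71 hours

714.86 GB = 714,860,000,000 bytes = 5,718,880,000,000 bits
40 Mbps = 40,000,000 bits/s
time = 5,718,880,000,000 / 40,000,000 = 142,972.0000 s
142,972.0000 s / 3600 = 39.71 hours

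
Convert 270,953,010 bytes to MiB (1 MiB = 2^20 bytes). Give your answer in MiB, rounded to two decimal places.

258.40 MiB

270,953,010 bytes given.
1 MiB = 1,048,576 bytes
270,953,010 / 1,048,576 = 258.40 MiB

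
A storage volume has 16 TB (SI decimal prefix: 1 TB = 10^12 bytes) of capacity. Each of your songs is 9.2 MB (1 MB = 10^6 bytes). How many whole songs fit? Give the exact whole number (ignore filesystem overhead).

Capacity: 16 TB = 16,000,000,000,000 bytes
Per item: 9.2 MB = 9,200,000 bytes
⌊16,000,000,000,000 / 9,200,000⌋ = 1,739,130

1,739,130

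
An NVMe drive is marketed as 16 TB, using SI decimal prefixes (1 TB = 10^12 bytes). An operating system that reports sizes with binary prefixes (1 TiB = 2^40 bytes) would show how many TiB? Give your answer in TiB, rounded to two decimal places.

14.55 TiB

16 TB × 1,000,000,000,000 bytes/TB = 16,000,000,000,000 bytes
1 TiB = 2^40 bytes = 1,099,511,627,776 bytes
16,000,000,000,000 / 1,099,511,627,776 = 14.55 TiB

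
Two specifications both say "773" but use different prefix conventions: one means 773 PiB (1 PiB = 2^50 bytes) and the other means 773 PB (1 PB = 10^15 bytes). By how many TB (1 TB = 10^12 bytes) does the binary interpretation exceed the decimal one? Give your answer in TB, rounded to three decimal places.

773 PiB = 773 × 1,125,899,906,842,624 = 870,320,627,989,348,352 bytes
773 PB = 773 × 1,000,000,000,000,000 = 773,000,000,000,000,000 bytes
difference = 97,320,627,989,348,352 bytes
97,320,627,989,348,352 / 1,000,000,000,000 = 97,320.628 TB

97,320.628 TB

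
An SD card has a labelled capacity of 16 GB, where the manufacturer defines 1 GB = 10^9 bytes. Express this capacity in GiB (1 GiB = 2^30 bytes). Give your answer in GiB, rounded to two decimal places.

14.90 GiB

16 GB × 1,000,000,000 bytes/GB = 16,000,000,000 bytes
1 GiB = 2^30 bytes = 1,073,741,824 bytes
16,000,000,000 / 1,073,741,824 = 14.90 GiB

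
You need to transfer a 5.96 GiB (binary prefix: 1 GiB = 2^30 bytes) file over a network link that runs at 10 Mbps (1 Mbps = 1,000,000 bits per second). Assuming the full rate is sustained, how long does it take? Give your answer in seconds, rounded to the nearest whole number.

5.96 GiB = 6,399,501,271.04 bytes = 51,196,010,168.32 bits
10 Mbps = 10,000,000 bits/s
time = 51,196,010,168.32 / 10,000,000 = 5,120 s

5,120 seconds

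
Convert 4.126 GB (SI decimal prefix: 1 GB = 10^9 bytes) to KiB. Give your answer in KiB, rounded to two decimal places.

4,029,296.88 KiB

4.126 GB = 4.126 × 10^9 bytes = 4,126,000,000 bytes
1 KiB = 2^10 bytes = 1,024 bytes
4,126,000,000 / 1,024 = 4,029,296.88 KiB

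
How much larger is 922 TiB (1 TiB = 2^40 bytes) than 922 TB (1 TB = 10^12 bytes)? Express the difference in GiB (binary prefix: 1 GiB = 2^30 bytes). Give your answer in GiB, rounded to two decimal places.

85,448.59 GiB

922 TiB = 922 × 1,099,511,627,776 = 1,013,749,720,809,472 bytes
922 TB = 922 × 1,000,000,000,000 = 922,000,000,000,000 bytes
difference = 91,749,720,809,472 bytes
91,749,720,809,472 / 1,073,741,824 = 85,448.59 GiB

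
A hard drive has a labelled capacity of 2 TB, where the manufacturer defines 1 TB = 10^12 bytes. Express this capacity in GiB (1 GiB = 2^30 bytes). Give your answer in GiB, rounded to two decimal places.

1,862.65 GiB

2 TB = 2 × 10^12 bytes = 2,000,000,000,000 bytes
1 GiB = 1,073,741,824 bytes
2,000,000,000,000 / 1,073,741,824 = 1,862.65 GiB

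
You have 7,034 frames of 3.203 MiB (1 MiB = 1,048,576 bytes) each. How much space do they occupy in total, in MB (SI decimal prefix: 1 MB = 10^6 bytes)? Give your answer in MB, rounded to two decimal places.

Total = 7,034 × 3.203 MiB = 22529.902 MiB
= 22529.902 × 1,048,576 bytes = 23,624,314,519.552 bytes
1 MB = 1,000,000 bytes
23,624,314,519.552 / 1,000,000 = 23,624.31 MB

23,624.31 MB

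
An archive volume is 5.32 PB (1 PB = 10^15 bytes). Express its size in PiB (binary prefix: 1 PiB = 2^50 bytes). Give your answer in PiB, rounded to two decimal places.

5.32 PB = 5.32 × 10^15 bytes = 5,320,000,000,000,000 bytes
1 PiB = 2^50 bytes = 1,125,899,906,842,624 bytes
5,320,000,000,000,000 / 1,125,899,906,842,624 = 4.73 PiB

4.73 PiB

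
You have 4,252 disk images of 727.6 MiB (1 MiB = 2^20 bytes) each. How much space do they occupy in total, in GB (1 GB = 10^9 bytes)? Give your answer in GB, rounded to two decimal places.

Total = 4,252 × 727.6 MiB = 3093755.2 MiB
= 3093755.2 × 1,048,576 bytes = 3,244,037,452,595.2 bytes
1 GB = 1,000,000,000 bytes
3,244,037,452,595.2 / 1,000,000,000 = 3,244.04 GB

3,244.04 GB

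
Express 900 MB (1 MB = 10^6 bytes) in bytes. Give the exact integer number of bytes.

900 × 1,000,000 = 900,000,000 bytes  (1 MB = 10^6 bytes)

900,000,000 bytes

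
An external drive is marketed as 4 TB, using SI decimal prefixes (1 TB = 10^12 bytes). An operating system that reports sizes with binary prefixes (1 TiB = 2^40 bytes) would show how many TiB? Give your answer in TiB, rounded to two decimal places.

3.64 TiB

4 TB = 4 × 10^12 bytes = 4,000,000,000,000 bytes
1 TiB = 1,099,511,627,776 bytes
4,000,000,000,000 / 1,099,511,627,776 = 3.64 TiB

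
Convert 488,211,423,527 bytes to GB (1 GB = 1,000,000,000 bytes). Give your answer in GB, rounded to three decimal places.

488.211 GB

488,211,423,527 bytes given.
1 GB = 10^9 bytes = 1,000,000,000 bytes
488,211,423,527 / 1,000,000,000 = 488.211 GB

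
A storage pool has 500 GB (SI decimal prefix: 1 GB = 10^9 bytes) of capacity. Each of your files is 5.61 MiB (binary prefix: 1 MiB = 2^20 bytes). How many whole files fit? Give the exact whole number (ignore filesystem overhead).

84,997

Capacity: 500 GB = 500,000,000,000 bytes
Per item: 5.61 MiB = 5,882,511.36 bytes
⌊500,000,000,000 / 5,882,511.36⌋ = 84,997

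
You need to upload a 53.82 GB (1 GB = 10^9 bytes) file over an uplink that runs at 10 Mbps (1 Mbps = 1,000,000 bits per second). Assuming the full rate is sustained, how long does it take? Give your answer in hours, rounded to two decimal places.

53.82 GB = 53,820,000,000 bytes = 430,560,000,000 bits
10 Mbps = 10,000,000 bits/s
time = 430,560,000,000 / 10,000,000 = 43,056.0000 s
43,056.0000 s / 3600 = 11.96 hours

11.96 hours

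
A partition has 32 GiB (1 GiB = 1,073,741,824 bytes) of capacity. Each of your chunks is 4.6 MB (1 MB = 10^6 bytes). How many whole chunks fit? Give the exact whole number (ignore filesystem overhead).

Capacity: 32 GiB = 34,359,738,368 bytes
Per item: 4.6 MB = 4,600,000 bytes
⌊34,359,738,368 / 4,600,000⌋ = 7,469

7,469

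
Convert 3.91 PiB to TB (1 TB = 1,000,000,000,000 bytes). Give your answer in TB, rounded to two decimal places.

4,402.27 TB

3.91 PiB × 1,125,899,906,842,624 bytes/PiB = 4,402,268,635,754,659.84 bytes
1 TB = 1,000,000,000,000 bytes
4,402,268,635,754,659.84 / 1,000,000,000,000 = 4,402.27 TB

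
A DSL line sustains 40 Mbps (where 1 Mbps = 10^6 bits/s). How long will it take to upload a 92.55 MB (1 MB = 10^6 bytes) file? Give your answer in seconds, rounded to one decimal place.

92.55 MB = 92,550,000 bytes = 740,400,000 bits
40 Mbps = 40,000,000 bits/s
time = 740,400,000 / 40,000,000 = 18.5 s

18.5 seconds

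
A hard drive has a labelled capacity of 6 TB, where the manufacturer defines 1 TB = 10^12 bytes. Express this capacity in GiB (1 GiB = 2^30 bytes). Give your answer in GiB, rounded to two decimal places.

6 TB = 6 × 10^12 bytes = 6,000,000,000,000 bytes
1 GiB = 1,073,741,824 bytes
6,000,000,000,000 / 1,073,741,824 = 5,587.94 GiB

5,587.94 GiB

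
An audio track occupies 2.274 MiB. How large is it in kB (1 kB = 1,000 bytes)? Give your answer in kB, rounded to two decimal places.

2.274 MiB = 2.274 × 2^20 bytes = 2,384,461.824 bytes
1 kB = 10^3 bytes = 1,000 bytes
2,384,461.824 / 1,000 = 2,384.46 kB

2,384.46 kB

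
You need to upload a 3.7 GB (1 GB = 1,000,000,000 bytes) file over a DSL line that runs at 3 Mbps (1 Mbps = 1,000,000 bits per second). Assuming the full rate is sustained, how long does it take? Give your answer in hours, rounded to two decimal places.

3.7 GB = 3,700,000,000 bytes = 29,600,000,000 bits
3 Mbps = 3,000,000 bits/s
time = 29,600,000,000 / 3,000,000 = 9,866.6667 s
9,866.6667 s / 3600 = 2.74 hours

2.74 hours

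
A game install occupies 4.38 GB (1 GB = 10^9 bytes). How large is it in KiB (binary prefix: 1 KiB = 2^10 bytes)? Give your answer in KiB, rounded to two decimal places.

4.38 GB = 4.38 × 10^9 bytes = 4,380,000,000 bytes
1 KiB = 2^10 bytes = 1,024 bytes
4,380,000,000 / 1,024 = 4,277,343.75 KiB

4,277,343.75 KiB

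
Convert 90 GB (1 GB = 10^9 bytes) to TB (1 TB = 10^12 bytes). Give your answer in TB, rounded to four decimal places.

90 GB = 90 × 10^9 bytes = 90,000,000,000 bytes
1 TB = 10^12 bytes = 1,000,000,000,000 bytes
90,000,000,000 / 1,000,000,000,000 = 0.0900 TB

0.0900 TB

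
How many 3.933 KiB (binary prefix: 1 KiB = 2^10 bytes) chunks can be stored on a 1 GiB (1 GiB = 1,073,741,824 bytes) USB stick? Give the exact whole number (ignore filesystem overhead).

Capacity: 1 GiB = 1,073,741,824 bytes
Per item: 3.933 KiB = 4,027.392 bytes
⌊1,073,741,824 / 4,027.392⌋ = 266,609

266,609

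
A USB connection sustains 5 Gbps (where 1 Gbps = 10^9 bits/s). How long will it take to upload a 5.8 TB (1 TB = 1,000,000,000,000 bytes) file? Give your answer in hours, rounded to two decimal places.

5.8 TB = 5,800,000,000,000 bytes = 46,400,000,000,000 bits
5 Gbps = 5,000,000,000 bits/s
time = 46,400,000,000,000 / 5,000,000,000 = 9,280.0000 s
9,280.0000 s / 3600 = 2.58 hours

2.58 hours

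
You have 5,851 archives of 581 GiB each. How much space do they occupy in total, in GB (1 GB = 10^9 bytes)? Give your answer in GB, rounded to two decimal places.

Total = 5,851 × 581 GiB = 3,399,431 GiB
= 3,399,431 × 1,073,741,824 bytes = 3,650,111,242,502,144 bytes
1 GB = 1,000,000,000 bytes
3,650,111,242,502,144 / 1,000,000,000 = 3,650,111.24 GB

3,650,111.24 GB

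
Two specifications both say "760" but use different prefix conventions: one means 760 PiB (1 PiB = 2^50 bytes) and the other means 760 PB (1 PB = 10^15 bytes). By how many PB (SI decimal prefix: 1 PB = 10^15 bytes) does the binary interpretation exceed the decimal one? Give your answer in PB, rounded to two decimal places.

760 PiB = 760 × 1,125,899,906,842,624 = 855,683,929,200,394,240 bytes
760 PB = 760 × 1,000,000,000,000,000 = 760,000,000,000,000,000 bytes
difference = 95,683,929,200,394,240 bytes
95,683,929,200,394,240 / 1,000,000,000,000,000 = 95.68 PB

95.68 PB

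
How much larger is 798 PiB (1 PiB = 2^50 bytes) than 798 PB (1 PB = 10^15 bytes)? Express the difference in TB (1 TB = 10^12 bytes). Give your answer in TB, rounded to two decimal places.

100,468.13 TB

798 PiB = 798 × 1,125,899,906,842,624 = 898,468,125,660,413,952 bytes
798 PB = 798 × 1,000,000,000,000,000 = 798,000,000,000,000,000 bytes
difference = 100,468,125,660,413,952 bytes
100,468,125,660,413,952 / 1,000,000,000,000 = 100,468.13 TB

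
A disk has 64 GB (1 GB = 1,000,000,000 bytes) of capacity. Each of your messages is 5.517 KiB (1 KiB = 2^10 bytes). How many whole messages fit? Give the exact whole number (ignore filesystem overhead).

Capacity: 64 GB = 64,000,000,000 bytes
Per item: 5.517 KiB = 5,649.408 bytes
⌊64,000,000,000 / 5,649.408⌋ = 11,328,620

11,328,620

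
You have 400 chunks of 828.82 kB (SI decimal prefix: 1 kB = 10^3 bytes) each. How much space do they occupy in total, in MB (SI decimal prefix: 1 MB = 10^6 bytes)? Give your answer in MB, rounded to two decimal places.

Total = 400 × 828.82 kB = 331,528 kB
= 331,528 × 1,000 bytes = 331,528,000 bytes
1 MB = 1,000,000 bytes
331,528,000 / 1,000,000 = 331.53 MB

331.53 MB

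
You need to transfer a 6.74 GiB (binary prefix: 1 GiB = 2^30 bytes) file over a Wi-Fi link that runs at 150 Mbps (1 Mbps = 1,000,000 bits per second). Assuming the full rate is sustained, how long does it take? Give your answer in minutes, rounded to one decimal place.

6.74 GiB = 7,237,019,893.76 bytes = 57,896,159,150.08 bits
150 Mbps = 150,000,000 bits/s
time = 57,896,159,150.08 / 150,000,000 = 385.97 s
385.97 s / 60 = 6.4 minutes

6.4 minutes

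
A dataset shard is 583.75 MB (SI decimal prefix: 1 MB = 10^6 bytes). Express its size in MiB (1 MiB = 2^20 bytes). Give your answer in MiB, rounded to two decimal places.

583.75 MB = 583.75 × 10^6 bytes = 583,750,000 bytes
1 MiB = 1,048,576 bytes
583,750,000 / 1,048,576 = 556.71 MiB

556.71 MiB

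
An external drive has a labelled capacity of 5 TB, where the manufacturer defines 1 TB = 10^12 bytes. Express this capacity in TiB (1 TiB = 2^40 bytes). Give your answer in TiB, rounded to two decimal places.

4.55 TiB

5 TB = 5 × 10^12 bytes = 5,000,000,000,000 bytes
1 TiB = 1,099,511,627,776 bytes
5,000,000,000,000 / 1,099,511,627,776 = 4.55 TiB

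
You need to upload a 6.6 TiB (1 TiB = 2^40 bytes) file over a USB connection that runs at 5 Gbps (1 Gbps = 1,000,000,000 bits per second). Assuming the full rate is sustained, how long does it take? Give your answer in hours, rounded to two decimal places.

3.23 hours

6.6 TiB = 7,256,776,743,321.6 bytes = 58,054,213,946,572.8 bits
5 Gbps = 5,000,000,000 bits/s
time = 58,054,213,946,572.8 / 5,000,000,000 = 11,610.8428 s
11,610.8428 s / 3600 = 3.23 hours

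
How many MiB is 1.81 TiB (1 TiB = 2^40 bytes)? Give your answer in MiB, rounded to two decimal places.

1,897,922.56 MiB

1.81 TiB = 1.81 × 2^40 bytes = 1,990,116,046,274.56 bytes
1 MiB = 1,048,576 bytes
1,990,116,046,274.56 / 1,048,576 = 1,897,922.56 MiB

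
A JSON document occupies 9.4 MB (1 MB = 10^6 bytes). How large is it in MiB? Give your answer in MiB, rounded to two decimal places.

8.96 MiB

9.4 MB = 9.4 × 10^6 bytes = 9,400,000 bytes
1 MiB = 2^20 bytes = 1,048,576 bytes
9,400,000 / 1,048,576 = 8.96 MiB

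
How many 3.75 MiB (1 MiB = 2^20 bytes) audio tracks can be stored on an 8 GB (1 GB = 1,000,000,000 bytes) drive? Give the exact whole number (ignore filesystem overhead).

Capacity: 8 GB = 8,000,000,000 bytes
Per item: 3.75 MiB = 3,932,160 bytes
⌊8,000,000,000 / 3,932,160⌋ = 2,034

2,034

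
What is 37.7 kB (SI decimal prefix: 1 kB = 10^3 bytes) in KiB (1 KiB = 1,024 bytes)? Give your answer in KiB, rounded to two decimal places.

37.7 kB × 1,000 bytes/kB = 37,700 bytes
1 KiB = 2^10 bytes = 1,024 bytes
37,700 / 1,024 = 36.82 KiB

36.82 KiB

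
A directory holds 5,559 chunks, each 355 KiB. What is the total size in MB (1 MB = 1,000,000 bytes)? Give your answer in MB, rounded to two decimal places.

2,020.81 MB

Total = 5,559 × 355 KiB = 1,973,445 KiB
= 1,973,445 × 1,024 bytes = 2,020,807,680 bytes
1 MB = 1,000,000 bytes
2,020,807,680 / 1,000,000 = 2,020.81 MB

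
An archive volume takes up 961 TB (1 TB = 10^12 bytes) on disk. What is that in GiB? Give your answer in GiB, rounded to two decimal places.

961 TB = 961 × 10^12 bytes = 961,000,000,000,000 bytes
1 GiB = 2^30 bytes = 1,073,741,824 bytes
961,000,000,000,000 / 1,073,741,824 = 895,000.99 GiB

895,000.99 GiB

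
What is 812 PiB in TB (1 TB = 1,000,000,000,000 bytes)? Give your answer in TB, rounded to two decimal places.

914,230.72 TB

812 PiB × 1,125,899,906,842,624 bytes/PiB = 914,230,724,356,210,688 bytes
1 TB = 10^12 bytes = 1,000,000,000,000 bytes
914,230,724,356,210,688 / 1,000,000,000,000 = 914,230.72 TB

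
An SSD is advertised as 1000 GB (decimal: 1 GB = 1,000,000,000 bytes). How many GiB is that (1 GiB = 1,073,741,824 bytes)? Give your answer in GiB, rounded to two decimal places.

931.32 GiB

1000 GB × 1,000,000,000 bytes/GB = 1,000,000,000,000 bytes
1 GiB = 2^30 bytes = 1,073,741,824 bytes
1,000,000,000,000 / 1,073,741,824 = 931.32 GiB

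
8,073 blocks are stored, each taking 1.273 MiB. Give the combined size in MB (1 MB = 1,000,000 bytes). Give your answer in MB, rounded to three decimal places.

Total = 8,073 × 1.273 MiB = 10276.929 MiB
= 10276.929 × 1,048,576 bytes = 10,776,141,103.104 bytes
1 MB = 1,000,000 bytes
10,776,141,103.104 / 1,000,000 = 10,776.141 MB

10,776.141 MB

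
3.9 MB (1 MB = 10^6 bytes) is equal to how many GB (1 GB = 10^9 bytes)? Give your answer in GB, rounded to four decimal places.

3.9 MB = 3.9 × 10^6 bytes = 3,900,000 bytes
1 GB = 10^9 bytes = 1,000,000,000 bytes
3,900,000 / 1,000,000,000 = 0.0039 GB

0.0039 GB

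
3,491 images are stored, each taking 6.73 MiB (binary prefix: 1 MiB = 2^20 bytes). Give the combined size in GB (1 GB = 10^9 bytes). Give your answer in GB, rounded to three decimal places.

Total = 3,491 × 6.73 MiB = 23494.43 MiB
= 23494.43 × 1,048,576 bytes = 24,635,695,431.68 bytes
1 GB = 1,000,000,000 bytes
24,635,695,431.68 / 1,000,000,000 = 24.636 GB

24.636 GB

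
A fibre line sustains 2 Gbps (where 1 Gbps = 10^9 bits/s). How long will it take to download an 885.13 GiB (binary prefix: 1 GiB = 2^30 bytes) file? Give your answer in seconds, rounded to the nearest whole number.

885.13 GiB = 950,401,100,677.12 bytes = 7,603,208,805,416.96 bits
2 Gbps = 2,000,000,000 bits/s
time = 7,603,208,805,416.96 / 2,000,000,000 = 3,802 s

3,802 seconds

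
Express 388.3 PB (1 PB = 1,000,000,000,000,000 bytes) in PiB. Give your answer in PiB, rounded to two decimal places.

388.3 PB × 1,000,000,000,000,000 bytes/PB = 388,300,000,000,000,000 bytes
1 PiB = 1,125,899,906,842,624 bytes
388,300,000,000,000,000 / 1,125,899,906,842,624 = 344.88 PiB

344.88 PiB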